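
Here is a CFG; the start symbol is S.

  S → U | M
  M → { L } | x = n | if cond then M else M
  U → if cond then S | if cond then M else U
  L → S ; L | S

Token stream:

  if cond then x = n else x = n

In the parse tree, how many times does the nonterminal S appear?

1

[S [M if cond then [M x = n] else [M x = n]]]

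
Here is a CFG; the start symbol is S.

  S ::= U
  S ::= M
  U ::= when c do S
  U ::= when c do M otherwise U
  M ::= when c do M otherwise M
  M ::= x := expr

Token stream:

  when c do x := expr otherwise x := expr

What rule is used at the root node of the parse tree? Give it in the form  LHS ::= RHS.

S ::= M

[S [M when c do [M x := expr] otherwise [M x := expr]]]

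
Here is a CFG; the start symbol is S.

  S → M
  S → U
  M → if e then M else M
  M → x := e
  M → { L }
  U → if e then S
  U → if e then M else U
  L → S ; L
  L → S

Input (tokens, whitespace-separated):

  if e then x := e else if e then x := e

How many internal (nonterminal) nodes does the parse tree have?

[S [U if e then [M x := e] else [U if e then [S [M x := e]]]]]

6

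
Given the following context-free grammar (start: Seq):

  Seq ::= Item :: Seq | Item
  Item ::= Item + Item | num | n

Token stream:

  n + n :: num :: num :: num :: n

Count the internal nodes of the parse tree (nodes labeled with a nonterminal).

12

[Seq [Item [Item n] + [Item n]] :: [Seq [Item num] :: [Seq [Item num] :: [Seq [Item num] :: [Seq [Item n]]]]]]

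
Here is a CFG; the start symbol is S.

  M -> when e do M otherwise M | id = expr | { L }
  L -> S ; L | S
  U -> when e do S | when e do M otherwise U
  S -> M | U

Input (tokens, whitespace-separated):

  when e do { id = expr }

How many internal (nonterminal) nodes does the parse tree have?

[S [U when e do [S [M { [L [S [M id = expr]]] }]]]]

7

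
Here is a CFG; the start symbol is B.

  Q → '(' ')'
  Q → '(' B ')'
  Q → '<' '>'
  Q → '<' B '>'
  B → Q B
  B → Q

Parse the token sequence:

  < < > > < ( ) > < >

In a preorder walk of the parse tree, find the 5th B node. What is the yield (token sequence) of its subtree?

< >

[B [Q < [B [Q < >]] >] [B [Q < [B [Q ( )]] >] [B [Q < >]]]]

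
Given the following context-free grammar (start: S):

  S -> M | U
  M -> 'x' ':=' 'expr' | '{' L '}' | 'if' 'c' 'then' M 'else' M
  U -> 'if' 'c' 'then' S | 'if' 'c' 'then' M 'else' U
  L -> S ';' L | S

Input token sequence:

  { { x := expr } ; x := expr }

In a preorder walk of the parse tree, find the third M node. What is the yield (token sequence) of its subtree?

x := expr

[S [M { [L [S [M { [L [S [M x := expr]]] }]] ; [L [S [M x := expr]]]] }]]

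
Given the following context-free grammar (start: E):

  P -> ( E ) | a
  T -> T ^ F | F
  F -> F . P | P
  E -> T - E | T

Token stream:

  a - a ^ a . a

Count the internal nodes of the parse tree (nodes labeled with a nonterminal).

13

[E [T [F [P a]]] - [E [T [T [F [P a]]] ^ [F [F [P a]] . [P a]]]]]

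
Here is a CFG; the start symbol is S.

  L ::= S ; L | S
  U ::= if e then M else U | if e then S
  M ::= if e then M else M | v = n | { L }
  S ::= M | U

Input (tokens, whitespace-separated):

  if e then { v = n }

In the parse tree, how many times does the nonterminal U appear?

1

[S [U if e then [S [M { [L [S [M v = n]]] }]]]]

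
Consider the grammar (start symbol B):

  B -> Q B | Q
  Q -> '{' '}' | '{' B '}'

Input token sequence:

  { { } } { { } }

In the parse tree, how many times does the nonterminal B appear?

4

[B [Q { [B [Q { }]] }] [B [Q { [B [Q { }]] }]]]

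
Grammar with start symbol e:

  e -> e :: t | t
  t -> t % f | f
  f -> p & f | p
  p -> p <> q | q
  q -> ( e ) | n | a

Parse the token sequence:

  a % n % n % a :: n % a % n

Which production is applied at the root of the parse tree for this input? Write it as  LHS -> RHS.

[e [e [t [t [t [t [f [p [q a]]]] % [f [p [q n]]]] % [f [p [q n]]]] % [f [p [q a]]]]] :: [t [t [t [f [p [q n]]]] % [f [p [q a]]]] % [f [p [q n]]]]]

e -> e :: t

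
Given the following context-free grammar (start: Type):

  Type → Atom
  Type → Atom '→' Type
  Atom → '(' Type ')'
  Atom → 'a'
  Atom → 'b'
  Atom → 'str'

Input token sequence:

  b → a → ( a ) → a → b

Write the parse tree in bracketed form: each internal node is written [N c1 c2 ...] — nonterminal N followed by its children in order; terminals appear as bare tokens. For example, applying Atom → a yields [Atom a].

Type
Atom → Type
b → Type
b → Atom → Type
b → a → Type
b → a → Atom → Type
b → a → ( Type ) → Type
b → a → ( Atom ) → Type
b → a → ( a ) → Type
b → a → ( a ) → Atom → Type
b → a → ( a ) → a → Type
b → a → ( a ) → a → Atom
b → a → ( a ) → a → b

[Type [Atom b] → [Type [Atom a] → [Type [Atom ( [Type [Atom a]] )] → [Type [Atom a] → [Type [Atom b]]]]]]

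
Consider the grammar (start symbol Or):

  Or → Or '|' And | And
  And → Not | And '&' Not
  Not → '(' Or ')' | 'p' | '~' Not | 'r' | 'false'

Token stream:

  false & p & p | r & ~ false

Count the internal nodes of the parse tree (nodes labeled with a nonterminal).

13

[Or [Or [And [And [And [Not false]] & [Not p]] & [Not p]]] | [And [And [Not r]] & [Not ~ [Not false]]]]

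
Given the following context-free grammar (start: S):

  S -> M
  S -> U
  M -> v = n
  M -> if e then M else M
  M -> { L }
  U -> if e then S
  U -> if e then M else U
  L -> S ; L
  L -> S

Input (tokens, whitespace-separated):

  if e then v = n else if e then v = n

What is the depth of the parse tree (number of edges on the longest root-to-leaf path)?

5

[S [U if e then [M v = n] else [U if e then [S [M v = n]]]]]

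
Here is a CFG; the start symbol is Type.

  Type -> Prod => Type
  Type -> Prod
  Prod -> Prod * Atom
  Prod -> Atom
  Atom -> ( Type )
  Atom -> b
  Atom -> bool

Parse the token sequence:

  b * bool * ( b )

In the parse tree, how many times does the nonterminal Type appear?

2

[Type [Prod [Prod [Prod [Atom b]] * [Atom bool]] * [Atom ( [Type [Prod [Atom b]]] )]]]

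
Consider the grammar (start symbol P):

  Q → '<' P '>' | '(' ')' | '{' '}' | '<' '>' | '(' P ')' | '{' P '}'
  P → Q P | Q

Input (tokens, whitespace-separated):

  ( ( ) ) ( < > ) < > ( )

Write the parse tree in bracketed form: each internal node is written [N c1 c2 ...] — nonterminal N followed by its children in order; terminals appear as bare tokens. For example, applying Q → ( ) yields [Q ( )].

P
Q P
( P ) P
( Q ) P
( ( ) ) P
( ( ) ) Q P
( ( ) ) ( P ) P
( ( ) ) ( Q ) P
( ( ) ) ( < > ) P
( ( ) ) ( < > ) Q P
( ( ) ) ( < > ) < > P
( ( ) ) ( < > ) < > Q
( ( ) ) ( < > ) < > ( )

[P [Q ( [P [Q ( )]] )] [P [Q ( [P [Q < >]] )] [P [Q < >] [P [Q ( )]]]]]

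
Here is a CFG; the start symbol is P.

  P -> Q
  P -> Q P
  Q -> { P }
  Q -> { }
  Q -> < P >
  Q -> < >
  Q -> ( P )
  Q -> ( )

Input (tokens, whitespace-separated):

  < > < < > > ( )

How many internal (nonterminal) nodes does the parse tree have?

[P [Q < >] [P [Q < [P [Q < >]] >] [P [Q ( )]]]]

8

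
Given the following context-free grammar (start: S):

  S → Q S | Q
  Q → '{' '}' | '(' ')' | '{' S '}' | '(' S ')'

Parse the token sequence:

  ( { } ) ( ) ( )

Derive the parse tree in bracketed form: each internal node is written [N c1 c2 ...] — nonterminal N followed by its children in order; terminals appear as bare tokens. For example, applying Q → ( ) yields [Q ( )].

[S [Q ( [S [Q { }]] )] [S [Q ( )] [S [Q ( )]]]]

S
Q S
( S ) S
( Q ) S
( { } ) S
( { } ) Q S
( { } ) ( ) S
( { } ) ( ) Q
( { } ) ( ) ( )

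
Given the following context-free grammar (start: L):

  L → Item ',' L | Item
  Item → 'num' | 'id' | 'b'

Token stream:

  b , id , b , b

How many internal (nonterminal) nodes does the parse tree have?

[L [Item b] , [L [Item id] , [L [Item b] , [L [Item b]]]]]

8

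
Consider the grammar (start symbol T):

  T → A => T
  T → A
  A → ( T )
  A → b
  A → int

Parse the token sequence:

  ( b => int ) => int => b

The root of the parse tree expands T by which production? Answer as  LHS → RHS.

T → A => T

[T [A ( [T [A b] => [T [A int]]] )] => [T [A int] => [T [A b]]]]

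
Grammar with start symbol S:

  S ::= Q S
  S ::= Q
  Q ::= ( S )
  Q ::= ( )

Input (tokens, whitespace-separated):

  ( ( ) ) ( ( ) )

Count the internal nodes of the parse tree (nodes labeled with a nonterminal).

8

[S [Q ( [S [Q ( )]] )] [S [Q ( [S [Q ( )]] )]]]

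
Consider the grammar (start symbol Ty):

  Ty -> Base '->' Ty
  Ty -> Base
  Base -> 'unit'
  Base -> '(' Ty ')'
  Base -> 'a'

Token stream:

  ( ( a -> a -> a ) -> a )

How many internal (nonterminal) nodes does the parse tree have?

[Ty [Base ( [Ty [Base ( [Ty [Base a] -> [Ty [Base a] -> [Ty [Base a]]]] )] -> [Ty [Base a]]] )]]

12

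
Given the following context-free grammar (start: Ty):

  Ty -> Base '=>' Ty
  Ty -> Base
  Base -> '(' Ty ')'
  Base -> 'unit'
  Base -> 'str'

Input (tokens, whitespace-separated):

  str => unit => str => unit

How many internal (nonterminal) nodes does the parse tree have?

[Ty [Base str] => [Ty [Base unit] => [Ty [Base str] => [Ty [Base unit]]]]]

8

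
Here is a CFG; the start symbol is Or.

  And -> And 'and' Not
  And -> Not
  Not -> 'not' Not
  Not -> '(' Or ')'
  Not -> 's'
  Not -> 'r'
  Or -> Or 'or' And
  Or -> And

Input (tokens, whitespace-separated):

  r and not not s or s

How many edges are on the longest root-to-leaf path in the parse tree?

[Or [Or [And [And [Not r]] and [Not not [Not not [Not s]]]]] or [And [Not s]]]

6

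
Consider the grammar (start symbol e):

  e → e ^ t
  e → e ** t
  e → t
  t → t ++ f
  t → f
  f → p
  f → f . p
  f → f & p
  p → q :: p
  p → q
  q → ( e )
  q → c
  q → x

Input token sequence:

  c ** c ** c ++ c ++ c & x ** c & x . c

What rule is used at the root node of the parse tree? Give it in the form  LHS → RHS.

[e [e [e [e [t [f [p [q c]]]]] ** [t [f [p [q c]]]]] ** [t [t [t [f [p [q c]]]] ++ [f [p [q c]]]] ++ [f [f [p [q c]]] & [p [q x]]]]] ** [t [f [f [f [p [q c]]] & [p [q x]]] . [p [q c]]]]]

e → e ** t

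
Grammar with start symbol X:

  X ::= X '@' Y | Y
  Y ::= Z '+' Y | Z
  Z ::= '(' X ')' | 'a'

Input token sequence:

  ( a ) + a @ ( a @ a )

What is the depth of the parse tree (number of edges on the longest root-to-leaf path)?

[X [X [Y [Z ( [X [Y [Z a]]] )] + [Y [Z a]]]] @ [Y [Z ( [X [X [Y [Z a]]] @ [Y [Z a]]] )]]]

7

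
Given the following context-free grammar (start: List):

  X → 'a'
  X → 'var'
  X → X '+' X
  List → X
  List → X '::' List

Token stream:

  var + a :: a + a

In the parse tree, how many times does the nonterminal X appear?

[List [X [X var] + [X a]] :: [List [X [X a] + [X a]]]]

6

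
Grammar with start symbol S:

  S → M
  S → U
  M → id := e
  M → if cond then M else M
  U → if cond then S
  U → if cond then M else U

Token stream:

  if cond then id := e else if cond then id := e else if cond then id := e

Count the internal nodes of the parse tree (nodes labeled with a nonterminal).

[S [U if cond then [M id := e] else [U if cond then [M id := e] else [U if cond then [S [M id := e]]]]]]

8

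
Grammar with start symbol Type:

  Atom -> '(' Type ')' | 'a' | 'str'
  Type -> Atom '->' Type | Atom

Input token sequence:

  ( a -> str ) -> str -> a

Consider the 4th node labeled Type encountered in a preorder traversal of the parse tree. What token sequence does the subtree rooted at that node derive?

[Type [Atom ( [Type [Atom a] -> [Type [Atom str]]] )] -> [Type [Atom str] -> [Type [Atom a]]]]

str -> a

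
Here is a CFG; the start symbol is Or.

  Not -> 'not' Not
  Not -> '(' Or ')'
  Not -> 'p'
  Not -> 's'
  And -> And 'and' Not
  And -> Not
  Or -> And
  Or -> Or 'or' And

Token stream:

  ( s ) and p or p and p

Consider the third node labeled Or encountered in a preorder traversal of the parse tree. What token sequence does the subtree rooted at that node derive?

[Or [Or [And [And [Not ( [Or [And [Not s]]] )]] and [Not p]]] or [And [And [Not p]] and [Not p]]]

s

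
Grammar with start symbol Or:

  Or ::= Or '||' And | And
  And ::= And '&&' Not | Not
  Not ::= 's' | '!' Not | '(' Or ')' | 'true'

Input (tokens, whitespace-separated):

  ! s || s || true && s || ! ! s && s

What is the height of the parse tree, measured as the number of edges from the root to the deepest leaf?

[Or [Or [Or [Or [And [Not ! [Not s]]]] || [And [Not s]]] || [And [And [Not true]] && [Not s]]] || [And [And [Not ! [Not ! [Not s]]]] && [Not s]]]

7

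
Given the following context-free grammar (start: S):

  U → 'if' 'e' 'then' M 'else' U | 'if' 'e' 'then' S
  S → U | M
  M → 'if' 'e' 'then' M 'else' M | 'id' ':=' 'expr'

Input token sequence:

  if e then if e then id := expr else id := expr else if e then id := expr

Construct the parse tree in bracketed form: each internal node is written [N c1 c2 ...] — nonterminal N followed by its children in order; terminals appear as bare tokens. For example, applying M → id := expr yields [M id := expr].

S
U
if e then M else U
if e then if e then M else M else U
if e then if e then id := expr else M else U
if e then if e then id := expr else id := expr else U
if e then if e then id := expr else id := expr else if e then S
if e then if e then id := expr else id := expr else if e then M
if e then if e then id := expr else id := expr else if e then id := expr

[S [U if e then [M if e then [M id := expr] else [M id := expr]] else [U if e then [S [M id := expr]]]]]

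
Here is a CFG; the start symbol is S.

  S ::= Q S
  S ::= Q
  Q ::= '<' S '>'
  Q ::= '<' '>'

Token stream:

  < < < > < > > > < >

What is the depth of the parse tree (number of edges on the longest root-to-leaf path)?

[S [Q < [S [Q < [S [Q < >] [S [Q < >]]] >]] >] [S [Q < >]]]

7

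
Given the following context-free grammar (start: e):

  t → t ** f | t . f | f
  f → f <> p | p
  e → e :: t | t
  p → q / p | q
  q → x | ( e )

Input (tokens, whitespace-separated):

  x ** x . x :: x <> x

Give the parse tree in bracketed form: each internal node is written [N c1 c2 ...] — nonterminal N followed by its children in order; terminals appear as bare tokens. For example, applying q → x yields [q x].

e
e :: t
t :: t
t . f :: t
t ** f . f :: t
f ** f . f :: t
p ** f . f :: t
q ** f . f :: t
x ** f . f :: t
x ** p . f :: t
x ** q . f :: t
x ** x . f :: t
x ** x . p :: t
x ** x . q :: t
x ** x . x :: t
x ** x . x :: f
x ** x . x :: f <> p
x ** x . x :: p <> p
x ** x . x :: q <> p
x ** x . x :: x <> p
x ** x . x :: x <> q
x ** x . x :: x <> x

[e [e [t [t [t [f [p [q x]]]] ** [f [p [q x]]]] . [f [p [q x]]]]] :: [t [f [f [p [q x]]] <> [p [q x]]]]]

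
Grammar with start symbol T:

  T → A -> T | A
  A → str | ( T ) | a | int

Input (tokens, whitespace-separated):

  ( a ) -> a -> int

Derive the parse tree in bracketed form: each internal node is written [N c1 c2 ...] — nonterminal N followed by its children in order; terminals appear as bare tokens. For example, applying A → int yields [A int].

[T [A ( [T [A a]] )] -> [T [A a] -> [T [A int]]]]

T
A -> T
( T ) -> T
( A ) -> T
( a ) -> T
( a ) -> A -> T
( a ) -> a -> T
( a ) -> a -> A
( a ) -> a -> int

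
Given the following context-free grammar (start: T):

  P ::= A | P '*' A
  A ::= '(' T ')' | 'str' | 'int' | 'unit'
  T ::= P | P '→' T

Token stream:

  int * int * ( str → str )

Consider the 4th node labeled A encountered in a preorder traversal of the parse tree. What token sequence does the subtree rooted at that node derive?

str

[T [P [P [P [A int]] * [A int]] * [A ( [T [P [A str]] → [T [P [A str]]]] )]]]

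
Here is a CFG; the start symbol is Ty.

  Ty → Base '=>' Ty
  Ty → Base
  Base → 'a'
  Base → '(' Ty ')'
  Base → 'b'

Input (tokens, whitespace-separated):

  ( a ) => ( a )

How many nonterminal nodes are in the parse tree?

8

[Ty [Base ( [Ty [Base a]] )] => [Ty [Base ( [Ty [Base a]] )]]]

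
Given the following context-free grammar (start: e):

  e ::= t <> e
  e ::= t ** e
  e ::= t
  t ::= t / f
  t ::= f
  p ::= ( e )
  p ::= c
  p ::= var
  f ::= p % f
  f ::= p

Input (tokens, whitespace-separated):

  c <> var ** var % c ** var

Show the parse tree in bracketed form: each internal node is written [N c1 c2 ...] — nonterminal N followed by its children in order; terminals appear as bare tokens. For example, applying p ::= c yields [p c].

e
t <> e
f <> e
p <> e
c <> e
c <> t ** e
c <> f ** e
c <> p ** e
c <> var ** e
c <> var ** t ** e
c <> var ** f ** e
c <> var ** p % f ** e
c <> var ** var % f ** e
c <> var ** var % p ** e
c <> var ** var % c ** e
c <> var ** var % c ** t
c <> var ** var % c ** f
c <> var ** var % c ** p
c <> var ** var % c ** var

[e [t [f [p c]]] <> [e [t [f [p var]]] ** [e [t [f [p var] % [f [p c]]]] ** [e [t [f [p var]]]]]]]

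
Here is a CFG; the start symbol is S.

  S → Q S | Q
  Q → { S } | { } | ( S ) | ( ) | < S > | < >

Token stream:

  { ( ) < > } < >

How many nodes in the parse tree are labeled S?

4

[S [Q { [S [Q ( )] [S [Q < >]]] }] [S [Q < >]]]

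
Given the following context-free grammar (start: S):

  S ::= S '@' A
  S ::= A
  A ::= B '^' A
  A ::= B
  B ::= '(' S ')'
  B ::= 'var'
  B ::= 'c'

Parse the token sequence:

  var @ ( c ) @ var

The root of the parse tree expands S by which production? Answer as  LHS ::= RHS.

[S [S [S [A [B var]]] @ [A [B ( [S [A [B c]]] )]]] @ [A [B var]]]

S ::= S '@' A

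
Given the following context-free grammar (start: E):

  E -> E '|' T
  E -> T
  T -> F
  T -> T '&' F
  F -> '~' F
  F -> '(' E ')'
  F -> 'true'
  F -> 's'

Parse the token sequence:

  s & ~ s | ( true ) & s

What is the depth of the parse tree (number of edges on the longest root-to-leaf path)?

[E [E [T [T [F s]] & [F ~ [F s]]]] | [T [T [F ( [E [T [F true]]] )]] & [F s]]]

7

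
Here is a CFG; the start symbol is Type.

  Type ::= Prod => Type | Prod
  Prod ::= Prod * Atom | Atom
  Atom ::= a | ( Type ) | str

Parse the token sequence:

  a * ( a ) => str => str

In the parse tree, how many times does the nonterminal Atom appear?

[Type [Prod [Prod [Atom a]] * [Atom ( [Type [Prod [Atom a]]] )]] => [Type [Prod [Atom str]] => [Type [Prod [Atom str]]]]]

5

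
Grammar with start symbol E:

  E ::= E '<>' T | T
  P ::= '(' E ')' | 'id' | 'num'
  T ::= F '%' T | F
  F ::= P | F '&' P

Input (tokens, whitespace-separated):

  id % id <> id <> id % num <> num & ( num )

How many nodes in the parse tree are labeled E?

5

[E [E [E [E [T [F [P id]] % [T [F [P id]]]]] <> [T [F [P id]]]] <> [T [F [P id]] % [T [F [P num]]]]] <> [T [F [F [P num]] & [P ( [E [T [F [P num]]]] )]]]]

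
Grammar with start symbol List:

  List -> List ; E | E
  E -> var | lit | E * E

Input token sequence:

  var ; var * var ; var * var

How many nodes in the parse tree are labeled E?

7

[List [List [List [E var]] ; [E [E var] * [E var]]] ; [E [E var] * [E var]]]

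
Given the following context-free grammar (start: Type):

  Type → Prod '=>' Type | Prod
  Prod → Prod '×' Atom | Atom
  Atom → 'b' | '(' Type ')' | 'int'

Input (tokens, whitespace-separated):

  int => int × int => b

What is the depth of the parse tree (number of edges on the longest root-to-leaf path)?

[Type [Prod [Atom int]] => [Type [Prod [Prod [Atom int]] × [Atom int]] => [Type [Prod [Atom b]]]]]

5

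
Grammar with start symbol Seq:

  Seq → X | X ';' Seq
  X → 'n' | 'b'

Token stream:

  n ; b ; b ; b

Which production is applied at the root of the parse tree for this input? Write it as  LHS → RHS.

Seq → X ';' Seq

[Seq [X n] ; [Seq [X b] ; [Seq [X b] ; [Seq [X b]]]]]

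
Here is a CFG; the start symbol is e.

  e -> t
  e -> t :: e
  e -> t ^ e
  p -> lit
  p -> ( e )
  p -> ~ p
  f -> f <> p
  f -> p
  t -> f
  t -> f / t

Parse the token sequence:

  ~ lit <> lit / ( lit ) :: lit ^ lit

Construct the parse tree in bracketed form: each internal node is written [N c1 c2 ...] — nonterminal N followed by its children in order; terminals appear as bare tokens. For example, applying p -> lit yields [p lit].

[e [t [f [f [p ~ [p lit]]] <> [p lit]] / [t [f [p ( [e [t [f [p lit]]]] )]]]] :: [e [t [f [p lit]]] ^ [e [t [f [p lit]]]]]]

e
t :: e
f / t :: e
f <> p / t :: e
p <> p / t :: e
~ p <> p / t :: e
~ lit <> p / t :: e
~ lit <> lit / t :: e
~ lit <> lit / f :: e
~ lit <> lit / p :: e
~ lit <> lit / ( e ) :: e
~ lit <> lit / ( t ) :: e
~ lit <> lit / ( f ) :: e
~ lit <> lit / ( p ) :: e
~ lit <> lit / ( lit ) :: e
~ lit <> lit / ( lit ) :: t ^ e
~ lit <> lit / ( lit ) :: f ^ e
~ lit <> lit / ( lit ) :: p ^ e
~ lit <> lit / ( lit ) :: lit ^ e
~ lit <> lit / ( lit ) :: lit ^ t
~ lit <> lit / ( lit ) :: lit ^ f
~ lit <> lit / ( lit ) :: lit ^ p
~ lit <> lit / ( lit ) :: lit ^ lit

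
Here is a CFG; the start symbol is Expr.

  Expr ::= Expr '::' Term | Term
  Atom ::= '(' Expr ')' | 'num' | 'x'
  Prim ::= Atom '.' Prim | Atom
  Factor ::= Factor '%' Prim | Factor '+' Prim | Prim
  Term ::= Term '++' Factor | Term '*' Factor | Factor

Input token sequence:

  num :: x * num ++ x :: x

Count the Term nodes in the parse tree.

[Expr [Expr [Expr [Term [Factor [Prim [Atom num]]]]] :: [Term [Term [Term [Factor [Prim [Atom x]]]] * [Factor [Prim [Atom num]]]] ++ [Factor [Prim [Atom x]]]]] :: [Term [Factor [Prim [Atom x]]]]]

5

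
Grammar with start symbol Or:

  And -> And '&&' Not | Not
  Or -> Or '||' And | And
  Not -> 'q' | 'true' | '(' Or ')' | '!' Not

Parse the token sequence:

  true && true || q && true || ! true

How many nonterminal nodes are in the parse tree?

14

[Or [Or [Or [And [And [Not true]] && [Not true]]] || [And [And [Not q]] && [Not true]]] || [And [Not ! [Not true]]]]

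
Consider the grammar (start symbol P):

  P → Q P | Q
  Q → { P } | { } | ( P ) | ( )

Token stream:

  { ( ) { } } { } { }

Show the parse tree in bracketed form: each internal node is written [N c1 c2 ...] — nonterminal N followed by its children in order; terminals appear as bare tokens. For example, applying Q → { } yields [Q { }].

[P [Q { [P [Q ( )] [P [Q { }]]] }] [P [Q { }] [P [Q { }]]]]

P
Q P
{ P } P
{ Q P } P
{ ( ) P } P
{ ( ) Q } P
{ ( ) { } } P
{ ( ) { } } Q P
{ ( ) { } } { } P
{ ( ) { } } { } Q
{ ( ) { } } { } { }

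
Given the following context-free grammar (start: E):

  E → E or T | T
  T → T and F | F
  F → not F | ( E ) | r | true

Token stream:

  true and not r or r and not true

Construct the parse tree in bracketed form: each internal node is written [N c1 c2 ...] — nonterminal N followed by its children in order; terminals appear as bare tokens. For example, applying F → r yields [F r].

E
E or T
T or T
T and F or T
F and F or T
true and F or T
true and not F or T
true and not r or T
true and not r or T and F
true and not r or F and F
true and not r or r and F
true and not r or r and not F
true and not r or r and not true

[E [E [T [T [F true]] and [F not [F r]]]] or [T [T [F r]] and [F not [F true]]]]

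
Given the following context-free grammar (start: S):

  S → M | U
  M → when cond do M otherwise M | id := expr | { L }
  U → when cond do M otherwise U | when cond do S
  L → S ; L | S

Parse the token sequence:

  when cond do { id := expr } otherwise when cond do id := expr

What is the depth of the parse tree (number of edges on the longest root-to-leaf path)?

6

[S [U when cond do [M { [L [S [M id := expr]]] }] otherwise [U when cond do [S [M id := expr]]]]]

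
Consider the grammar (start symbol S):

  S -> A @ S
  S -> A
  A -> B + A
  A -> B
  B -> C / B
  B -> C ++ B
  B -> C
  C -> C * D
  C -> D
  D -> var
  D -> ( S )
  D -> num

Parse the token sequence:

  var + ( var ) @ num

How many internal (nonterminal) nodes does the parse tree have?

[S [A [B [C [D var]]] + [A [B [C [D ( [S [A [B [C [D var]]]]] )]]]]] @ [S [A [B [C [D num]]]]]]

19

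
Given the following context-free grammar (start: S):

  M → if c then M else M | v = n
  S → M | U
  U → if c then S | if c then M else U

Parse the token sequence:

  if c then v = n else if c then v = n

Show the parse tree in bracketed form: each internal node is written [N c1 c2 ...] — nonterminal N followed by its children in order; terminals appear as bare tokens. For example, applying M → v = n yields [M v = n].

[S [U if c then [M v = n] else [U if c then [S [M v = n]]]]]

S
U
if c then M else U
if c then v = n else U
if c then v = n else if c then S
if c then v = n else if c then M
if c then v = n else if c then v = n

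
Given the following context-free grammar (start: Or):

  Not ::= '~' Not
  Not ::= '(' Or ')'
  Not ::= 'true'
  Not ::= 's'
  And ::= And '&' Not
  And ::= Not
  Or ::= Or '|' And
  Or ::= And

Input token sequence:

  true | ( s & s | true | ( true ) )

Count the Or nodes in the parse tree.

[Or [Or [And [Not true]]] | [And [Not ( [Or [Or [Or [And [And [Not s]] & [Not s]]] | [And [Not true]]] | [And [Not ( [Or [And [Not true]]] )]]] )]]]

6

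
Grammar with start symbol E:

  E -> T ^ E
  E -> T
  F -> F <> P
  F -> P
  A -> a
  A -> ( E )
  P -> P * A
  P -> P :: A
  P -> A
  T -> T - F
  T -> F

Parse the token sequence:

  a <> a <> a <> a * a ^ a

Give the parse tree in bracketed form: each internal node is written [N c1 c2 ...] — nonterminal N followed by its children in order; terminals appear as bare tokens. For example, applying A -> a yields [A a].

E
T ^ E
F ^ E
F <> P ^ E
F <> P <> P ^ E
F <> P <> P <> P ^ E
P <> P <> P <> P ^ E
A <> P <> P <> P ^ E
a <> P <> P <> P ^ E
a <> A <> P <> P ^ E
a <> a <> P <> P ^ E
a <> a <> A <> P ^ E
a <> a <> a <> P ^ E
a <> a <> a <> P * A ^ E
a <> a <> a <> A * A ^ E
a <> a <> a <> a * A ^ E
a <> a <> a <> a * a ^ E
a <> a <> a <> a * a ^ T
a <> a <> a <> a * a ^ F
a <> a <> a <> a * a ^ P
a <> a <> a <> a * a ^ A
a <> a <> a <> a * a ^ a

[E [T [F [F [F [F [P [A a]]] <> [P [A a]]] <> [P [A a]]] <> [P [P [A a]] * [A a]]]] ^ [E [T [F [P [A a]]]]]]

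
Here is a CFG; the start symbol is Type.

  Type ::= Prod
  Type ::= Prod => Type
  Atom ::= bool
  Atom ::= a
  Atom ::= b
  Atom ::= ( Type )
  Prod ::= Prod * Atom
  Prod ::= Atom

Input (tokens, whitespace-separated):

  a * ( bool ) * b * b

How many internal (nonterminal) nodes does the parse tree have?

12

[Type [Prod [Prod [Prod [Prod [Atom a]] * [Atom ( [Type [Prod [Atom bool]]] )]] * [Atom b]] * [Atom b]]]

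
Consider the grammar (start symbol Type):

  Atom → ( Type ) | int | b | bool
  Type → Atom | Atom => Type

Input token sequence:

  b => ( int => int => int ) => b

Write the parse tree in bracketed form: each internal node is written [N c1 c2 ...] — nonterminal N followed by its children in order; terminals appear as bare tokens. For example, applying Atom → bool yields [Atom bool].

Type
Atom => Type
b => Type
b => Atom => Type
b => ( Type ) => Type
b => ( Atom => Type ) => Type
b => ( int => Type ) => Type
b => ( int => Atom => Type ) => Type
b => ( int => int => Type ) => Type
b => ( int => int => Atom ) => Type
b => ( int => int => int ) => Type
b => ( int => int => int ) => Atom
b => ( int => int => int ) => b

[Type [Atom b] => [Type [Atom ( [Type [Atom int] => [Type [Atom int] => [Type [Atom int]]]] )] => [Type [Atom b]]]]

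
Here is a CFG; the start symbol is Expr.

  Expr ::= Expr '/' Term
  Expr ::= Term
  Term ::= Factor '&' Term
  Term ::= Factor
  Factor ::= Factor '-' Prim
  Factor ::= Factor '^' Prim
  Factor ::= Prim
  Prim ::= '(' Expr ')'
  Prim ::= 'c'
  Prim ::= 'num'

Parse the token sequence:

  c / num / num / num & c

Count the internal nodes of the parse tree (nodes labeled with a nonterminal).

19

[Expr [Expr [Expr [Expr [Term [Factor [Prim c]]]] / [Term [Factor [Prim num]]]] / [Term [Factor [Prim num]]]] / [Term [Factor [Prim num]] & [Term [Factor [Prim c]]]]]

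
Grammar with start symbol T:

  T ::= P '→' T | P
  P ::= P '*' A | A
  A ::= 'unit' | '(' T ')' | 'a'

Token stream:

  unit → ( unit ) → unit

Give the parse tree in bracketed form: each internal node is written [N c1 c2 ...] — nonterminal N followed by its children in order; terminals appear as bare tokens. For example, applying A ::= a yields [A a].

T
P → T
A → T
unit → T
unit → P → T
unit → A → T
unit → ( T ) → T
unit → ( P ) → T
unit → ( A ) → T
unit → ( unit ) → T
unit → ( unit ) → P
unit → ( unit ) → A
unit → ( unit ) → unit

[T [P [A unit]] → [T [P [A ( [T [P [A unit]]] )]] → [T [P [A unit]]]]]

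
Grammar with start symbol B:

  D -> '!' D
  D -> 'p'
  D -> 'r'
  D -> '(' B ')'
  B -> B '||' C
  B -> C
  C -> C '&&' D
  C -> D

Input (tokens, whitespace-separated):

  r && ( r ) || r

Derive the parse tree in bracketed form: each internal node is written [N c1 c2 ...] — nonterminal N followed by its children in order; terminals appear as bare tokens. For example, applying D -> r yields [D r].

B
B || C
C || C
C && D || C
D && D || C
r && D || C
r && ( B ) || C
r && ( C ) || C
r && ( D ) || C
r && ( r ) || C
r && ( r ) || D
r && ( r ) || r

[B [B [C [C [D r]] && [D ( [B [C [D r]]] )]]] || [C [D r]]]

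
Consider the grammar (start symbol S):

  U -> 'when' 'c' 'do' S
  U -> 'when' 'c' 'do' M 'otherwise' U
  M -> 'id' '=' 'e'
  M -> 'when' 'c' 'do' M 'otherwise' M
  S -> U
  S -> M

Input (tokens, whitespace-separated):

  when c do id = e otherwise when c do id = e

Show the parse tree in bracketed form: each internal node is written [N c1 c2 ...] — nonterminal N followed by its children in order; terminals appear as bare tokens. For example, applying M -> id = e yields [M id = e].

S
U
when c do M otherwise U
when c do id = e otherwise U
when c do id = e otherwise when c do S
when c do id = e otherwise when c do M
when c do id = e otherwise when c do id = e

[S [U when c do [M id = e] otherwise [U when c do [S [M id = e]]]]]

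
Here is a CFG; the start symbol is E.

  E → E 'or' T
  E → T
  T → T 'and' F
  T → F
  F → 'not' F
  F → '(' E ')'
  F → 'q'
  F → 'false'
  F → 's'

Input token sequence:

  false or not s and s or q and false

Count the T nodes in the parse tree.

[E [E [E [T [F false]]] or [T [T [F not [F s]]] and [F s]]] or [T [T [F q]] and [F false]]]

5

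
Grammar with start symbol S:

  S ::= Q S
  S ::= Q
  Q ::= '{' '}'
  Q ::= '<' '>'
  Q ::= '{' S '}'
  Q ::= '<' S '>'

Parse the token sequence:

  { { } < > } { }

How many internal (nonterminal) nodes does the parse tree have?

[S [Q { [S [Q { }] [S [Q < >]]] }] [S [Q { }]]]

8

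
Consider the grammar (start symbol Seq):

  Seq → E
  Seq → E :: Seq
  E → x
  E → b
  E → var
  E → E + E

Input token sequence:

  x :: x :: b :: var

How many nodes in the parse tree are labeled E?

4

[Seq [E x] :: [Seq [E x] :: [Seq [E b] :: [Seq [E var]]]]]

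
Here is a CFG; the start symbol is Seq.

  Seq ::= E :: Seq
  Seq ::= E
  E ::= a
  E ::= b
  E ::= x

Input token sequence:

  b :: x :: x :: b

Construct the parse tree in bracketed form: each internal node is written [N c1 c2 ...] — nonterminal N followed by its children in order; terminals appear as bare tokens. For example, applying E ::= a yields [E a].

[Seq [E b] :: [Seq [E x] :: [Seq [E x] :: [Seq [E b]]]]]

Seq
E :: Seq
b :: Seq
b :: E :: Seq
b :: x :: Seq
b :: x :: E :: Seq
b :: x :: x :: Seq
b :: x :: x :: E
b :: x :: x :: b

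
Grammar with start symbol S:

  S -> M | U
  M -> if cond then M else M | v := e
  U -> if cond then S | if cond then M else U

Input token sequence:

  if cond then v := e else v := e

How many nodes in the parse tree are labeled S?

1

[S [M if cond then [M v := e] else [M v := e]]]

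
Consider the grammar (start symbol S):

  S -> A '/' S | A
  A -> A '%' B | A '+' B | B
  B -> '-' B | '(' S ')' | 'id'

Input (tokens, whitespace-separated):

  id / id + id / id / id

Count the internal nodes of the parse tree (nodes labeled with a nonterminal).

14

[S [A [B id]] / [S [A [A [B id]] + [B id]] / [S [A [B id]] / [S [A [B id]]]]]]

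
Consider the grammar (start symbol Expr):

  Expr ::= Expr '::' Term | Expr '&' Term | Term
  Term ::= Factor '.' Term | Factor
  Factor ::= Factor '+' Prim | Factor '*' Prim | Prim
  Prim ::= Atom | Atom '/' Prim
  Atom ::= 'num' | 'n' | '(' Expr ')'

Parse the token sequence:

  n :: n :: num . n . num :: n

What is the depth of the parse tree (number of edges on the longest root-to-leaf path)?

[Expr [Expr [Expr [Expr [Term [Factor [Prim [Atom n]]]]] :: [Term [Factor [Prim [Atom n]]]]] :: [Term [Factor [Prim [Atom num]]] . [Term [Factor [Prim [Atom n]]] . [Term [Factor [Prim [Atom num]]]]]]] :: [Term [Factor [Prim [Atom n]]]]]

8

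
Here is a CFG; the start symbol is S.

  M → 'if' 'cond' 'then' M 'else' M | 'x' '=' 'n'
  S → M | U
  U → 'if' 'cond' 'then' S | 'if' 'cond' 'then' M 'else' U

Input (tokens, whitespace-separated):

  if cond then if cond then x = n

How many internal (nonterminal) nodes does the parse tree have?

[S [U if cond then [S [U if cond then [S [M x = n]]]]]]

6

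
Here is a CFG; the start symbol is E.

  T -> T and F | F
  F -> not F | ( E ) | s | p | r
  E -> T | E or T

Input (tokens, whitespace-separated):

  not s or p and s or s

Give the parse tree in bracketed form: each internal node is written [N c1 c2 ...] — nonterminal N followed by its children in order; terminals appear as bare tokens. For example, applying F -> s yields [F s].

E
E or T
E or T or T
T or T or T
F or T or T
not F or T or T
not s or T or T
not s or T and F or T
not s or F and F or T
not s or p and F or T
not s or p and s or T
not s or p and s or F
not s or p and s or s

[E [E [E [T [F not [F s]]]] or [T [T [F p]] and [F s]]] or [T [F s]]]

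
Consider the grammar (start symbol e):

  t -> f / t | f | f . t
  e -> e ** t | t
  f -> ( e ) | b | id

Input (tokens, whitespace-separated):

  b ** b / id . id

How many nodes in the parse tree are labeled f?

[e [e [t [f b]]] ** [t [f b] / [t [f id] . [t [f id]]]]]

4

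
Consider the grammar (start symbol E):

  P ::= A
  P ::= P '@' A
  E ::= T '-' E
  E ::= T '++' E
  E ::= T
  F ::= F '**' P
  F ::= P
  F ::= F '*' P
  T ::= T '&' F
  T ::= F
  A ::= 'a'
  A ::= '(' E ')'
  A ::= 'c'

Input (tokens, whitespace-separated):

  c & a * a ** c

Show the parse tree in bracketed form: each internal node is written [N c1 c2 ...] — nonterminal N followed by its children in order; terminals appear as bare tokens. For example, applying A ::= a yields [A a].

E
T
T & F
F & F
P & F
A & F
c & F
c & F ** P
c & F * P ** P
c & P * P ** P
c & A * P ** P
c & a * P ** P
c & a * A ** P
c & a * a ** P
c & a * a ** A
c & a * a ** c

[E [T [T [F [P [A c]]]] & [F [F [F [P [A a]]] * [P [A a]]] ** [P [A c]]]]]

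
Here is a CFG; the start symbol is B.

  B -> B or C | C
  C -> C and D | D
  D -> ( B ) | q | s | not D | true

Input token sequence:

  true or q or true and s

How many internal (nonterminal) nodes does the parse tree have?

11

[B [B [B [C [D true]]] or [C [D q]]] or [C [C [D true]] and [D s]]]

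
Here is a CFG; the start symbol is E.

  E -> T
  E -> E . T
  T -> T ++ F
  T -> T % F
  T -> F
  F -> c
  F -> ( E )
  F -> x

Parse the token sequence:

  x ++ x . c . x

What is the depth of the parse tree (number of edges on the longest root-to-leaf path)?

6

[E [E [E [T [T [F x]] ++ [F x]]] . [T [F c]]] . [T [F x]]]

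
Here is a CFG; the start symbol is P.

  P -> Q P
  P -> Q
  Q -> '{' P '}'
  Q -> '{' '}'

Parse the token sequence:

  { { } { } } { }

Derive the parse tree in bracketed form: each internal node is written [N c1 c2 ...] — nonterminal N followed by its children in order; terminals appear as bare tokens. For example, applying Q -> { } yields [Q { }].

P
Q P
{ P } P
{ Q P } P
{ { } P } P
{ { } Q } P
{ { } { } } P
{ { } { } } Q
{ { } { } } { }

[P [Q { [P [Q { }] [P [Q { }]]] }] [P [Q { }]]]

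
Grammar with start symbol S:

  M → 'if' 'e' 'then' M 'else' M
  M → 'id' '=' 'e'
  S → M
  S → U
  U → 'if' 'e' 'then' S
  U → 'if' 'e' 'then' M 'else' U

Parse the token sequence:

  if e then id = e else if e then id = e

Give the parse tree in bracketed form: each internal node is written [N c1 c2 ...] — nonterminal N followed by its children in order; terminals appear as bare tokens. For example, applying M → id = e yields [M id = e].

[S [U if e then [M id = e] else [U if e then [S [M id = e]]]]]

S
U
if e then M else U
if e then id = e else U
if e then id = e else if e then S
if e then id = e else if e then M
if e then id = e else if e then id = e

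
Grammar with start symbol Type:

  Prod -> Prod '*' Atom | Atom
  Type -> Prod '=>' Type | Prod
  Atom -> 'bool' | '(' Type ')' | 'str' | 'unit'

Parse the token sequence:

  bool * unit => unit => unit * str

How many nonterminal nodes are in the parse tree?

13

[Type [Prod [Prod [Atom bool]] * [Atom unit]] => [Type [Prod [Atom unit]] => [Type [Prod [Prod [Atom unit]] * [Atom str]]]]]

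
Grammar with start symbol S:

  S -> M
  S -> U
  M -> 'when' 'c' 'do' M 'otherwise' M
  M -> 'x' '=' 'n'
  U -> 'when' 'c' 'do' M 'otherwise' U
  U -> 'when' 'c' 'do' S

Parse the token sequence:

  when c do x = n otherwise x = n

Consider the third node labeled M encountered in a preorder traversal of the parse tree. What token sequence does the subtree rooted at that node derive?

[S [M when c do [M x = n] otherwise [M x = n]]]

x = n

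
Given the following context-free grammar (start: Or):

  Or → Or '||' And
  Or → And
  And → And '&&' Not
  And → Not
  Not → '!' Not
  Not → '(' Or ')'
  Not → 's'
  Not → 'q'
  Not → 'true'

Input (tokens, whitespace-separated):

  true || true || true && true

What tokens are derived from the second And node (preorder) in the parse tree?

[Or [Or [Or [And [Not true]]] || [And [Not true]]] || [And [And [Not true]] && [Not true]]]

true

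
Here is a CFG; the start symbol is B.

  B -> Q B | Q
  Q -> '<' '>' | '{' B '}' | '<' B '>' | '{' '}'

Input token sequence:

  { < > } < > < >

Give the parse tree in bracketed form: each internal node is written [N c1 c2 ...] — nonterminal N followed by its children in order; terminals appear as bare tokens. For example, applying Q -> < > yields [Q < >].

[B [Q { [B [Q < >]] }] [B [Q < >] [B [Q < >]]]]

B
Q B
{ B } B
{ Q } B
{ < > } B
{ < > } Q B
{ < > } < > B
{ < > } < > Q
{ < > } < > < >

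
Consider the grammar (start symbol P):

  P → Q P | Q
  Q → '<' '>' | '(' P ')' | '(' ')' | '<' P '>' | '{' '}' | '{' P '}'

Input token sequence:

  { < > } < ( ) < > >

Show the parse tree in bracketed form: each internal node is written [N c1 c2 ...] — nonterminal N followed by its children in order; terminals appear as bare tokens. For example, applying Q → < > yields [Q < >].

[P [Q { [P [Q < >]] }] [P [Q < [P [Q ( )] [P [Q < >]]] >]]]

P
Q P
{ P } P
{ Q } P
{ < > } P
{ < > } Q
{ < > } < P >
{ < > } < Q P >
{ < > } < ( ) P >
{ < > } < ( ) Q >
{ < > } < ( ) < > >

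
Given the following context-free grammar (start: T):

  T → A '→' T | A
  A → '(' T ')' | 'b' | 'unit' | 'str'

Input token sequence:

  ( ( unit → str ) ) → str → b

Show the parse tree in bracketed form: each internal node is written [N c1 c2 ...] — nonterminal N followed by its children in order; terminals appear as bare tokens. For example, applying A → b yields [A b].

[T [A ( [T [A ( [T [A unit] → [T [A str]]] )]] )] → [T [A str] → [T [A b]]]]

T
A → T
( T ) → T
( A ) → T
( ( T ) ) → T
( ( A → T ) ) → T
( ( unit → T ) ) → T
( ( unit → A ) ) → T
( ( unit → str ) ) → T
( ( unit → str ) ) → A → T
( ( unit → str ) ) → str → T
( ( unit → str ) ) → str → A
( ( unit → str ) ) → str → b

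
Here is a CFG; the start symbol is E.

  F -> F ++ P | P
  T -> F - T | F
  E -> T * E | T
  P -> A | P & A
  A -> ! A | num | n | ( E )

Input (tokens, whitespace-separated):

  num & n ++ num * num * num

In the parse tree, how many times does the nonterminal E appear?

[E [T [F [F [P [P [A num]] & [A n]]] ++ [P [A num]]]] * [E [T [F [P [A num]]]] * [E [T [F [P [A num]]]]]]]

3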